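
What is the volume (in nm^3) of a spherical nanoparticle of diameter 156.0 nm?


Radius r = 156.0/2 = 78 nm
Volume V = (4/3) * pi * r^3
V = (4/3) * pi * (78)^3
V = 1987798.77 nm^3

1987798.77


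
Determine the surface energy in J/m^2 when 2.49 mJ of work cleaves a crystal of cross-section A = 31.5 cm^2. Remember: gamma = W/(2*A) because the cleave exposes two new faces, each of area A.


Convert: A = 31.5 cm^2 = 0.00315 m^2, W = 2.49 mJ = 0.00249 J
Cleaving exposes two faces of area A, so total new surface = 2*A and gamma = W / (2*A)
gamma = 0.00249 / (2 * 0.00315)
gamma = 0.395 J/m^2

0.395


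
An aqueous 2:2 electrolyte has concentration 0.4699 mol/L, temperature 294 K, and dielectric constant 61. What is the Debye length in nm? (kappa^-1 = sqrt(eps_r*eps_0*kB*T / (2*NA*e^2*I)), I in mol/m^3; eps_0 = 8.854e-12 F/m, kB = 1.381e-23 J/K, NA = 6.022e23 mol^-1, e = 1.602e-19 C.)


Ionic strength I = 0.4699 * 2^2 * 1000 = 1879.6 mol/m^3
kappa^-1 = sqrt(61 * 8.854e-12 * 1.381e-23 * 294 / (2 * 6.022e23 * (1.602e-19)^2 * 1879.6))
kappa^-1 = 0.194 nm

0.194


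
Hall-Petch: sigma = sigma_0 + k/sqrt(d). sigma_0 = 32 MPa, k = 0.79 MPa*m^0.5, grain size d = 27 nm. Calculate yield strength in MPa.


d = 27 nm = 2.7e-08 m
sqrt(d) = 0.0001643168
Hall-Petch contribution = k / sqrt(d) = 0.79 / 0.0001643168 = 4807.8 MPa
sigma = sigma_0 + k/sqrt(d) = 32 + 4807.8 = 4839.8 MPa

4839.8


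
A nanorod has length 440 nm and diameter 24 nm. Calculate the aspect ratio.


Aspect ratio AR = length / diameter
AR = 440 / 24
AR = 18.33

18.33


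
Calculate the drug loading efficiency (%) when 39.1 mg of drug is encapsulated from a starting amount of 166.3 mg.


Drug loading efficiency = (drug loaded / drug initial) * 100
DLE = 39.1 / 166.3 * 100
DLE = 0.2351 * 100
DLE = 23.51%

23.51


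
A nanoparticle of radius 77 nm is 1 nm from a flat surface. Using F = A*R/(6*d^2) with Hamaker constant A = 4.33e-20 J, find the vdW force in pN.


Convert to SI: R = 77 nm = 7.7e-08 m, d = 1 nm = 1e-09 m
F = A * R / (6 * d^2)
F = 4.33e-20 * 7.7e-08 / (6 * (1e-09)^2)
F = 5.55683e-10 N = 555.683 pN

555.683


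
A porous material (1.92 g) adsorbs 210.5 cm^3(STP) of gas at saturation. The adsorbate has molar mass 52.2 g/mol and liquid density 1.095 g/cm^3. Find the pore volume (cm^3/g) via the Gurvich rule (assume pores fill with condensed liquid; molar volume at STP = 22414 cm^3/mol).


Moles adsorbed n = V_ads / 22414 = 210.5 / 22414 = 9.391452e-03 mol
Liquid volume V_liq = n * M / rho_liq = 9.391452e-03 * 52.2 / 1.095 = 0.44770 cm^3
Specific pore volume V_pore = V_liq / m_sample = 0.44770 / 1.92
V_pore = 0.2332 cm^3/g

0.2332


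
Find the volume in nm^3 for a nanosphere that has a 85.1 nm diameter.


Radius r = 85.1/2 = 42.55 nm
Volume V = (4/3) * pi * r^3
V = (4/3) * pi * (42.55)^3
V = 322691.33 nm^3

322691.33


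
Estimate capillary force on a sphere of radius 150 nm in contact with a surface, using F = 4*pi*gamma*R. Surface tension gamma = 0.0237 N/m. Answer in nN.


Convert radius: R = 150 nm = 1.5e-07 m
F = 4 * pi * gamma * R
F = 4 * pi * 0.0237 * 1.5e-07
F = 4.46734e-08 N = 44.6734 nN

44.6734


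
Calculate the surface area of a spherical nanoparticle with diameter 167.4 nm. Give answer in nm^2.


Radius r = 167.4/2 = 83.7 nm
Surface area SA = 4 * pi * r^2
SA = 4 * pi * (83.7)^2
SA = 88036.1 nm^2

88036.1


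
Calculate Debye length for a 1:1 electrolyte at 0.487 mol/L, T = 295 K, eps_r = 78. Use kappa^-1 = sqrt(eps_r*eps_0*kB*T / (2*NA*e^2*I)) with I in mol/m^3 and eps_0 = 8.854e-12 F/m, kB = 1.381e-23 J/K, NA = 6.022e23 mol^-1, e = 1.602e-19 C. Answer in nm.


Ionic strength I = 0.487 * 1^2 * 1000 = 487 mol/m^3
kappa^-1 = sqrt(78 * 8.854e-12 * 1.381e-23 * 295 / (2 * 6.022e23 * (1.602e-19)^2 * 487))
kappa^-1 = 0.432 nm

0.432


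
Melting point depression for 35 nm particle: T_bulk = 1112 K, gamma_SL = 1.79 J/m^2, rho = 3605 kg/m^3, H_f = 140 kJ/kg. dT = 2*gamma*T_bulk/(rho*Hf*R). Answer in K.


Radius R = 35/2 = 17.5 nm = 1.75e-08 m
Convert H_f = 140 kJ/kg = 140000 J/kg
dT = 2 * gamma_SL * T_bulk / (rho * H_f * R)
dT = 2 * 1.79 * 1112 / (3605 * 140000 * 1.75e-08)
dT = 450.7 K

450.7


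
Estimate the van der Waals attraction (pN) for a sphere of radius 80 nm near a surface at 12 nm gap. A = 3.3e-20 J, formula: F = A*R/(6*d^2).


Convert to SI: R = 80 nm = 8e-08 m, d = 12 nm = 1.2e-08 m
F = A * R / (6 * d^2)
F = 3.3e-20 * 8e-08 / (6 * (1.2e-08)^2)
F = 3.05556e-12 N = 3.056 pN

3.056


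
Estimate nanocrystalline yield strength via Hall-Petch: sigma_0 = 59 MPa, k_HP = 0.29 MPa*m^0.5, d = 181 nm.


d = 181 nm = 1.81e-07 m
sqrt(d) = 0.0004254409
Hall-Petch contribution = k / sqrt(d) = 0.29 / 0.0004254409 = 681.6 MPa
sigma = sigma_0 + k/sqrt(d) = 59 + 681.6 = 740.6 MPa

740.6


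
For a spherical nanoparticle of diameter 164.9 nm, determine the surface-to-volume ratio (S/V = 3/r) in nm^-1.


Radius r = 164.9/2 = 82.45 nm
S/V = 3 / r = 3 / 82.45
S/V = 0.0364 nm^-1

0.0364


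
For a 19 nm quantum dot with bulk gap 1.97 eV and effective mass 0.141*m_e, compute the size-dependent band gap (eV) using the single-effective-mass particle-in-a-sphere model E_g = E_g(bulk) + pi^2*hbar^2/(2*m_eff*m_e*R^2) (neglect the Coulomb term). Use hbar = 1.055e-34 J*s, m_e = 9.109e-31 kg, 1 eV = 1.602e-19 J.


Radius R = 19/2 nm = 9.5e-09 m
Confinement energy dE = pi^2 * hbar^2 / (2 * m_eff * m_e * R^2)
dE = pi^2 * (1.055e-34)^2 / (2 * 0.141 * 9.109e-31 * (9.5e-09)^2) J, divided by 1.602e-19 J/eV
dE = 0.0296 eV
Total band gap = E_g(bulk) + dE = 1.97 + 0.0296 = 1.9996 eV

1.9996


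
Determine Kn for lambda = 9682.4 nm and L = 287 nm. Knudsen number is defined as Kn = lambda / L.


Knudsen number Kn = lambda / L
Kn = 9682.4 / 287
Kn = 33.7366

33.7366


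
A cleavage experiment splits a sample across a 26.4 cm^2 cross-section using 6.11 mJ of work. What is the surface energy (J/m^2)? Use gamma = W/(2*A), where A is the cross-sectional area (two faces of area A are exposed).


Convert: A = 26.4 cm^2 = 0.00264 m^2, W = 6.11 mJ = 0.00611 J
Cleaving exposes two faces of area A, so total new surface = 2*A and gamma = W / (2*A)
gamma = 0.00611 / (2 * 0.00264)
gamma = 1.157 J/m^2

1.157


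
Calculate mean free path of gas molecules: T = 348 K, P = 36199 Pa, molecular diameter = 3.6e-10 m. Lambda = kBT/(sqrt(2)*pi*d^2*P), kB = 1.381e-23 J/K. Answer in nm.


Mean free path: lambda = kB*T / (sqrt(2) * pi * d^2 * P)
lambda = 1.381e-23 * 348 / (sqrt(2) * pi * (3.6e-10)^2 * 36199)
lambda = 2.30572e-07 m
lambda = 230.57 nm

230.57


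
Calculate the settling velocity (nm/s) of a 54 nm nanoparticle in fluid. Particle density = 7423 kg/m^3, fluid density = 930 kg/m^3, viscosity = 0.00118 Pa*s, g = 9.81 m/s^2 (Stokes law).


Radius R = 54/2 nm = 2.7e-08 m
Density difference = 7423 - 930 = 6493 kg/m^3
v = 2 * R^2 * (rho_p - rho_f) * g / (9 * eta)
v = 2 * (2.7e-08)^2 * 6493 * 9.81 / (9 * 0.00118)
v = 8.74475e-09 m/s = 8.7448 nm/s

8.7448


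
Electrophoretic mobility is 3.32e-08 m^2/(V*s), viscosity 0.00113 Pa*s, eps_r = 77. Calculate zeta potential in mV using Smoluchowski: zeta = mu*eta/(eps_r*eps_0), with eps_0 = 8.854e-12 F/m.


Smoluchowski equation: zeta = mu * eta / (eps_r * eps_0)
zeta = 3.32e-08 * 0.00113 / (77 * 8.854e-12)
zeta = 0.055028 V = 55.03 mV

55.03


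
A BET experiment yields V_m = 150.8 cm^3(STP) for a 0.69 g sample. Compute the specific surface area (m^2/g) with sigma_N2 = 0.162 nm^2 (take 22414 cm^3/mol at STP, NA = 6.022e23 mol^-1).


Number of moles in monolayer = V_m / 22414 = 150.8 / 22414 = 0.00672794
Number of molecules = moles * NA = 0.00672794 * 6.022e23
SA = molecules * sigma / mass
SA = (150.8 / 22414) * 6.022e23 * 0.162e-18 / 0.69
SA = 951.2 m^2/g

951.2


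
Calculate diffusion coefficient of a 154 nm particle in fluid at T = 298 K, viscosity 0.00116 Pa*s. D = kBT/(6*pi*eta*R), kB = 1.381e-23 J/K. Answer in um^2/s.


Radius R = 154/2 = 77 nm = 7.7e-08 m
D = kB*T / (6*pi*eta*R)
D = 1.381e-23 * 298 / (6 * pi * 0.00116 * 7.7e-08)
D = 2.44433e-12 m^2/s = 2.444 um^2/s

2.444


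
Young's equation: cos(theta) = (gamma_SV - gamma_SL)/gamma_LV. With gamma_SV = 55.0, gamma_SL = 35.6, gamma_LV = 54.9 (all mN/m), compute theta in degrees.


cos(theta) = (gamma_SV - gamma_SL) / gamma_LV
cos(theta) = (55.0 - 35.6) / 54.9
cos(theta) = 0.35337
theta = arccos(0.35337) = 69.31 degrees

69.31


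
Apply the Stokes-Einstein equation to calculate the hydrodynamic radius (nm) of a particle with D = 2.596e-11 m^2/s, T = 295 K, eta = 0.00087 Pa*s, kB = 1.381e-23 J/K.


Stokes-Einstein: R = kB*T / (6*pi*eta*D)
R = 1.381e-23 * 295 / (6 * pi * 0.00087 * 2.596e-11)
R = 9.56953e-09 m = 9.57 nm

9.57


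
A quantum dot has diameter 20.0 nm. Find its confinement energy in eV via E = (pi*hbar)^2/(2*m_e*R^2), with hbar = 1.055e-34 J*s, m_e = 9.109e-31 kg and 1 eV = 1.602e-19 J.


Radius R = 20.0/2 = 10 nm = 1e-08 m
E = (pi * 1.055e-34)^2 / (2 * 9.109e-31 * (1e-08)^2)
E(J) = 6.02981e-22
E = E(J) / 1.602e-19 = 0.0038 eV

0.0038


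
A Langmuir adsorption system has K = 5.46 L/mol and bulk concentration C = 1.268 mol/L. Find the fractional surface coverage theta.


Langmuir isotherm: theta = K*C / (1 + K*C)
K*C = 5.46 * 1.268 = 6.92328
theta = 6.92328 / (1 + 6.92328) = 6.92328 / 7.92328
theta = 0.8738

0.8738


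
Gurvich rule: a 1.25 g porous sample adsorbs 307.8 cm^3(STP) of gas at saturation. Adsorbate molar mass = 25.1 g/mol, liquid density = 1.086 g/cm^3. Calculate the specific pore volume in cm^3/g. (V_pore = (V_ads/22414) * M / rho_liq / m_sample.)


Moles adsorbed n = V_ads / 22414 = 307.8 / 22414 = 1.373249e-02 mol
Liquid volume V_liq = n * M / rho_liq = 1.373249e-02 * 25.1 / 1.086 = 0.31739 cm^3
Specific pore volume V_pore = V_liq / m_sample = 0.31739 / 1.25
V_pore = 0.2539 cm^3/g

0.2539


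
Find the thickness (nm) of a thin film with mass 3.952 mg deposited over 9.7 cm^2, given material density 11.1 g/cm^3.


Convert: m = 3.952 mg = 3.9520e-06 kg, A = 9.7 cm^2 = 9.7000e-04 m^2, rho = 11.1 g/cm^3 = 11100 kg/m^3
t = m / (A * rho)
t = 3.9520e-06 / (9.7000e-04 * 11100)
t = 3.6705e-07 m = 367.0 nm

367.0


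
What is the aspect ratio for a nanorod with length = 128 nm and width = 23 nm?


Aspect ratio AR = length / diameter
AR = 128 / 23
AR = 5.57

5.57


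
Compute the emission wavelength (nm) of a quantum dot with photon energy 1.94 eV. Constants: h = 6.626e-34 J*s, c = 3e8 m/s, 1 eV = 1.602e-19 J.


Convert energy: E = 1.94 eV = 1.94 * 1.602e-19 = 3.10788e-19 J
lambda = h*c / E = 6.626e-34 * 3e8 / 3.10788e-19
lambda = 6.396e-07 m = 639.6 nm

639.6


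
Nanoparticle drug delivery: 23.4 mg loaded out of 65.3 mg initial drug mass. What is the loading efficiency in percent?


Drug loading efficiency = (drug loaded / drug initial) * 100
DLE = 23.4 / 65.3 * 100
DLE = 0.3583 * 100
DLE = 35.83%

35.83


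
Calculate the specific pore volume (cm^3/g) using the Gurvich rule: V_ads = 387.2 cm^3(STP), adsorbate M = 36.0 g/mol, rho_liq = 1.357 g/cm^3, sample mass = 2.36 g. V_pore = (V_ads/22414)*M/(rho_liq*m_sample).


Moles adsorbed n = V_ads / 22414 = 387.2 / 22414 = 1.727492e-02 mol
Liquid volume V_liq = n * M / rho_liq = 1.727492e-02 * 36.0 / 1.357 = 0.45829 cm^3
Specific pore volume V_pore = V_liq / m_sample = 0.45829 / 2.36
V_pore = 0.1942 cm^3/g

0.1942


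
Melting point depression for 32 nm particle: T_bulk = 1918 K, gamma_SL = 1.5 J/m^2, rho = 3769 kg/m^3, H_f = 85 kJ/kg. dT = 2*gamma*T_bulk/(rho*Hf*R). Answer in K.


Radius R = 32/2 = 16 nm = 1.6e-08 m
Convert H_f = 85 kJ/kg = 85000 J/kg
dT = 2 * gamma_SL * T_bulk / (rho * H_f * R)
dT = 2 * 1.5 * 1918 / (3769 * 85000 * 1.6e-08)
dT = 1122.5 K

1122.5


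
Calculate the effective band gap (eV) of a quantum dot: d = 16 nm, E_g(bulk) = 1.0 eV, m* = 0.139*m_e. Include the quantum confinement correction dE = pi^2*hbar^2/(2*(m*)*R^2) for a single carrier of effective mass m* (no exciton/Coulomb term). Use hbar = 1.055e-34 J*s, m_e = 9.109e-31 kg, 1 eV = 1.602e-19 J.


Radius R = 16/2 nm = 8e-09 m
Confinement energy dE = pi^2 * hbar^2 / (2 * m_eff * m_e * R^2)
dE = pi^2 * (1.055e-34)^2 / (2 * 0.139 * 9.109e-31 * (8e-09)^2) J, divided by 1.602e-19 J/eV
dE = 0.0423 eV
Total band gap = E_g(bulk) + dE = 1.0 + 0.0423 = 1.0423 eV

1.0423


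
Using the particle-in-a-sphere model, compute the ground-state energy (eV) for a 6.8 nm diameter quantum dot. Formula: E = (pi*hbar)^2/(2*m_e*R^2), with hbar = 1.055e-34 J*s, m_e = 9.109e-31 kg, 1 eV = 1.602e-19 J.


Radius R = 6.8/2 = 3.4 nm = 3.4e-09 m
E = (pi * 1.055e-34)^2 / (2 * 9.109e-31 * (3.4e-09)^2)
E(J) = 5.2161e-21
E = E(J) / 1.602e-19 = 0.0326 eV

0.0326


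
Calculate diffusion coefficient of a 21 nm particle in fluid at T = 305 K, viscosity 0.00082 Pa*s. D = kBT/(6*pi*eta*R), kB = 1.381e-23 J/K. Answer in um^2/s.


Radius R = 21/2 = 10.5 nm = 1.05e-08 m
D = kB*T / (6*pi*eta*R)
D = 1.381e-23 * 305 / (6 * pi * 0.00082 * 1.05e-08)
D = 2.59531e-11 m^2/s = 25.953 um^2/s

25.953


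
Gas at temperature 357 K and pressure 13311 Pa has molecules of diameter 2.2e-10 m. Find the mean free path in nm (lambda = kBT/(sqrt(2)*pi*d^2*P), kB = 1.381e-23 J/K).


Mean free path: lambda = kB*T / (sqrt(2) * pi * d^2 * P)
lambda = 1.381e-23 * 357 / (sqrt(2) * pi * (2.2e-10)^2 * 13311)
lambda = 1.72243e-06 m
lambda = 1722.43 nm

1722.43


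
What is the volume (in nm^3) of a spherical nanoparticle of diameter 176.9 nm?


Radius r = 176.9/2 = 88.45 nm
Volume V = (4/3) * pi * r^3
V = (4/3) * pi * (88.45)^3
V = 2898558.84 nm^3

2898558.84


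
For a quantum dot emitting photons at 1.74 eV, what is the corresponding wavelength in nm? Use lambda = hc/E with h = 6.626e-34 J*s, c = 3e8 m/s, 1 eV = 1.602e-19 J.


Convert energy: E = 1.74 eV = 1.74 * 1.602e-19 = 2.78748e-19 J
lambda = h*c / E = 6.626e-34 * 3e8 / 2.78748e-19
lambda = 7.13117e-07 m = 713.1 nm

713.1


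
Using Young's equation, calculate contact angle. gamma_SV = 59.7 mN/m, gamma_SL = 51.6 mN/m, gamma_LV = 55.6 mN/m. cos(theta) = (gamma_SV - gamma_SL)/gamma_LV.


cos(theta) = (gamma_SV - gamma_SL) / gamma_LV
cos(theta) = (59.7 - 51.6) / 55.6
cos(theta) = 0.145683
theta = arccos(0.145683) = 81.62 degrees

81.62


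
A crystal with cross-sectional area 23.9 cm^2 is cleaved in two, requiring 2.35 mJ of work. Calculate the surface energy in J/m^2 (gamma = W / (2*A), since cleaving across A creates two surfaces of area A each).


Convert: A = 23.9 cm^2 = 0.00239 m^2, W = 2.35 mJ = 0.00235 J
Cleaving exposes two faces of area A, so total new surface = 2*A and gamma = W / (2*A)
gamma = 0.00235 / (2 * 0.00239)
gamma = 0.492 J/m^2

0.492


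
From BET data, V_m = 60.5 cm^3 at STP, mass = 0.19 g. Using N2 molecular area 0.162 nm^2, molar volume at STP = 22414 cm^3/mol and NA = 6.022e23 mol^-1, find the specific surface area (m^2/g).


Number of moles in monolayer = V_m / 22414 = 60.5 / 22414 = 0.00269921
Number of molecules = moles * NA = 0.00269921 * 6.022e23
SA = molecules * sigma / mass
SA = (60.5 / 22414) * 6.022e23 * 0.162e-18 / 0.19
SA = 1385.9 m^2/g

1385.9


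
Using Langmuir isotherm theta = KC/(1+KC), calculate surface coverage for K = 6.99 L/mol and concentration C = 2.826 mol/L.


Langmuir isotherm: theta = K*C / (1 + K*C)
K*C = 6.99 * 2.826 = 19.75374
theta = 19.75374 / (1 + 19.75374) = 19.75374 / 20.75374
theta = 0.9518

0.9518


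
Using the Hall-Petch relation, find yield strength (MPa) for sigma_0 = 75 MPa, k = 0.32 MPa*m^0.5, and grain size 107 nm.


d = 107 nm = 1.07e-07 m
sqrt(d) = 0.0003271085
Hall-Petch contribution = k / sqrt(d) = 0.32 / 0.0003271085 = 978.3 MPa
sigma = sigma_0 + k/sqrt(d) = 75 + 978.3 = 1053.3 MPa

1053.3


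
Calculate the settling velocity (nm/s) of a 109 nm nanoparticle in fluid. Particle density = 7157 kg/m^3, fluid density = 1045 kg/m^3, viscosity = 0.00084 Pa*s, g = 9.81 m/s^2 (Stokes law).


Radius R = 109/2 nm = 5.45e-08 m
Density difference = 7157 - 1045 = 6112 kg/m^3
v = 2 * R^2 * (rho_p - rho_f) * g / (9 * eta)
v = 2 * (5.45e-08)^2 * 6112 * 9.81 / (9 * 0.00084)
v = 4.71144e-08 m/s = 47.1144 nm/s

47.1144


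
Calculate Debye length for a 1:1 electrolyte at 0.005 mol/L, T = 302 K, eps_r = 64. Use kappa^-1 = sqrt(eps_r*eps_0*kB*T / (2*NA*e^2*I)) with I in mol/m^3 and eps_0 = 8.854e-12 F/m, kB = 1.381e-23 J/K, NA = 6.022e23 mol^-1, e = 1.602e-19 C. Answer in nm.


Ionic strength I = 0.005 * 1^2 * 1000 = 5 mol/m^3
kappa^-1 = sqrt(64 * 8.854e-12 * 1.381e-23 * 302 / (2 * 6.022e23 * (1.602e-19)^2 * 5))
kappa^-1 = 3.91 nm

3.91


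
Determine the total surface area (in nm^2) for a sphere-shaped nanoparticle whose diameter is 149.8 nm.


Radius r = 149.8/2 = 74.9 nm
Surface area SA = 4 * pi * r^2
SA = 4 * pi * (74.9)^2
SA = 70497.46 nm^2

70497.46


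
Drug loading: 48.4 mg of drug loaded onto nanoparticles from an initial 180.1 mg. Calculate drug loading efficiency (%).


Drug loading efficiency = (drug loaded / drug initial) * 100
DLE = 48.4 / 180.1 * 100
DLE = 0.2687 * 100
DLE = 26.87%

26.87


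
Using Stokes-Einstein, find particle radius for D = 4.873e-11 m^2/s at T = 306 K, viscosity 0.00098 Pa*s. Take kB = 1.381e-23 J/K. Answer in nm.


Stokes-Einstein: R = kB*T / (6*pi*eta*D)
R = 1.381e-23 * 306 / (6 * pi * 0.00098 * 4.873e-11)
R = 4.69452e-09 m = 4.69 nm

4.69


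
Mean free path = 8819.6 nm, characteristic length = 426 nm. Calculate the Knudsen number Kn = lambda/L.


Knudsen number Kn = lambda / L
Kn = 8819.6 / 426
Kn = 20.7033

20.7033


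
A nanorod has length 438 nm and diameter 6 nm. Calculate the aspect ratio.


Aspect ratio AR = length / diameter
AR = 438 / 6
AR = 73.0

73.0


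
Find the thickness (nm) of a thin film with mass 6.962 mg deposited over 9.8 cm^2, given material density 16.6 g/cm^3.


Convert: m = 6.962 mg = 6.9620e-06 kg, A = 9.8 cm^2 = 9.8000e-04 m^2, rho = 16.6 g/cm^3 = 16600 kg/m^3
t = m / (A * rho)
t = 6.9620e-06 / (9.8000e-04 * 16600)
t = 4.2796e-07 m = 428.0 nm

428.0


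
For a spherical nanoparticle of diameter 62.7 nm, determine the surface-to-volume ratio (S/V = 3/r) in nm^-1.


Radius r = 62.7/2 = 31.35 nm
S/V = 3 / r = 3 / 31.35
S/V = 0.0957 nm^-1

0.0957


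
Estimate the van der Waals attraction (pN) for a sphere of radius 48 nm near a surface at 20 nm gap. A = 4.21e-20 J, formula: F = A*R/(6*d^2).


Convert to SI: R = 48 nm = 4.8e-08 m, d = 20 nm = 2e-08 m
F = A * R / (6 * d^2)
F = 4.21e-20 * 4.8e-08 / (6 * (2e-08)^2)
F = 8.42e-13 N = 0.842 pN

0.842


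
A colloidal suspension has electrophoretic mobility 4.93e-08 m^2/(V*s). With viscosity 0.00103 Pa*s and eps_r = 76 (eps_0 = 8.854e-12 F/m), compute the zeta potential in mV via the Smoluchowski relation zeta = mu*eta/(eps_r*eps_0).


Smoluchowski equation: zeta = mu * eta / (eps_r * eps_0)
zeta = 4.93e-08 * 0.00103 / (76 * 8.854e-12)
zeta = 0.075462 V = 75.46 mV

75.46


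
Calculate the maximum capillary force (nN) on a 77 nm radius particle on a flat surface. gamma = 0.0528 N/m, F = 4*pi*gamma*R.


Convert radius: R = 77 nm = 7.7e-08 m
F = 4 * pi * gamma * R
F = 4 * pi * 0.0528 * 7.7e-08
F = 5.10898e-08 N = 51.0898 nN

51.0898


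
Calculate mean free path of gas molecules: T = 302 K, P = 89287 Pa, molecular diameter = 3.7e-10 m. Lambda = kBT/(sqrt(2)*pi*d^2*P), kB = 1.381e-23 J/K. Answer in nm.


Mean free path: lambda = kB*T / (sqrt(2) * pi * d^2 * P)
lambda = 1.381e-23 * 302 / (sqrt(2) * pi * (3.7e-10)^2 * 89287)
lambda = 7.6797e-08 m
lambda = 76.8 nm

76.8


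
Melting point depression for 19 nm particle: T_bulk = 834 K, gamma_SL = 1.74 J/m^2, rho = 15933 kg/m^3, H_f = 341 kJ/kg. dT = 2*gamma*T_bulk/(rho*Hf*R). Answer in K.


Radius R = 19/2 = 9.5 nm = 9.5e-09 m
Convert H_f = 341 kJ/kg = 341000 J/kg
dT = 2 * gamma_SL * T_bulk / (rho * H_f * R)
dT = 2 * 1.74 * 834 / (15933 * 341000 * 9.5e-09)
dT = 56.2 K

56.2


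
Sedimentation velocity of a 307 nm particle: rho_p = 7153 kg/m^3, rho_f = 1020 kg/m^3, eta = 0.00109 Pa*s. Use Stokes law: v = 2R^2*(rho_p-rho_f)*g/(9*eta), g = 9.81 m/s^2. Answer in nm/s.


Radius R = 307/2 nm = 1.535e-07 m
Density difference = 7153 - 1020 = 6133 kg/m^3
v = 2 * R^2 * (rho_p - rho_f) * g / (9 * eta)
v = 2 * (1.535e-07)^2 * 6133 * 9.81 / (9 * 0.00109)
v = 2.89015e-07 m/s = 289.0146 nm/s

289.0146


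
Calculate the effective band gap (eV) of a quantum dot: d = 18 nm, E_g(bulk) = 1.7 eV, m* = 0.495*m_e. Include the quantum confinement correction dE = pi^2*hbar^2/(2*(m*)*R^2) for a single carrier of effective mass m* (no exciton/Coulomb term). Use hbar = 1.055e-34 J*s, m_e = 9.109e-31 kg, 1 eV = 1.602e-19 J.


Radius R = 18/2 nm = 9e-09 m
Confinement energy dE = pi^2 * hbar^2 / (2 * m_eff * m_e * R^2)
dE = pi^2 * (1.055e-34)^2 / (2 * 0.495 * 9.109e-31 * (9e-09)^2) J, divided by 1.602e-19 J/eV
dE = 0.0094 eV
Total band gap = E_g(bulk) + dE = 1.7 + 0.0094 = 1.7094 eV

1.7094


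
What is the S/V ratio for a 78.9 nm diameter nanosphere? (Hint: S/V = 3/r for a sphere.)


Radius r = 78.9/2 = 39.45 nm
S/V = 3 / r = 3 / 39.45
S/V = 0.076 nm^-1

0.076


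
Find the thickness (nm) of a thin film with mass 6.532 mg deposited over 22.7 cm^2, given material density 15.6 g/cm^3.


Convert: m = 6.532 mg = 6.5320e-06 kg, A = 22.7 cm^2 = 2.2700e-03 m^2, rho = 15.6 g/cm^3 = 15600 kg/m^3
t = m / (A * rho)
t = 6.5320e-06 / (2.2700e-03 * 15600)
t = 1.8446e-07 m = 184.5 nm

184.5


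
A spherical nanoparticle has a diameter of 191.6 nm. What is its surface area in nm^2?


Radius r = 191.6/2 = 95.8 nm
Surface area SA = 4 * pi * r^2
SA = 4 * pi * (95.8)^2
SA = 115329.63 nm^2

115329.63


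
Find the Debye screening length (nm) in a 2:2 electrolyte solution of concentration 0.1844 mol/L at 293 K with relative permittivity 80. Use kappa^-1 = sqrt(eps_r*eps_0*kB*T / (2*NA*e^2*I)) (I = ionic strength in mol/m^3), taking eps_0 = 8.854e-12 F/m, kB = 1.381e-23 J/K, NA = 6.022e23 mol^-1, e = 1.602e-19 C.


Ionic strength I = 0.1844 * 2^2 * 1000 = 737.6 mol/m^3
kappa^-1 = sqrt(80 * 8.854e-12 * 1.381e-23 * 293 / (2 * 6.022e23 * (1.602e-19)^2 * 737.6))
kappa^-1 = 0.355 nm

0.355


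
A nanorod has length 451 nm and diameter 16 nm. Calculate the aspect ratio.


Aspect ratio AR = length / diameter
AR = 451 / 16
AR = 28.19

28.19


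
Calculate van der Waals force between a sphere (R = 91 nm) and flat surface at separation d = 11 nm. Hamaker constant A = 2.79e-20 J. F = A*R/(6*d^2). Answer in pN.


Convert to SI: R = 91 nm = 9.1e-08 m, d = 11 nm = 1.1e-08 m
F = A * R / (6 * d^2)
F = 2.79e-20 * 9.1e-08 / (6 * (1.1e-08)^2)
F = 3.49711e-12 N = 3.497 pN

3.497


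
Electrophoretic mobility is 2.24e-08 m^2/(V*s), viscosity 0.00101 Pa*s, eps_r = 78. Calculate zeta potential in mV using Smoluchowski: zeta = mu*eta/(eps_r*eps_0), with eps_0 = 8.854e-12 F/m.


Smoluchowski equation: zeta = mu * eta / (eps_r * eps_0)
zeta = 2.24e-08 * 0.00101 / (78 * 8.854e-12)
zeta = 0.032759 V = 32.76 mV

32.76


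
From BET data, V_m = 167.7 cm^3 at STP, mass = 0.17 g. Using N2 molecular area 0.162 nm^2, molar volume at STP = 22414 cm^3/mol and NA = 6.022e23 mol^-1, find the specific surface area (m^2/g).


Number of moles in monolayer = V_m / 22414 = 167.7 / 22414 = 0.00748193
Number of molecules = moles * NA = 0.00748193 * 6.022e23
SA = molecules * sigma / mass
SA = (167.7 / 22414) * 6.022e23 * 0.162e-18 / 0.17
SA = 4293.6 m^2/g

4293.6


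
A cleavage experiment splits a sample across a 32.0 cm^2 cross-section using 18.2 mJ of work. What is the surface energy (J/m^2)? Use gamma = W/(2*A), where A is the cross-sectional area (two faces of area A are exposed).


Convert: A = 32.0 cm^2 = 0.0032 m^2, W = 18.2 mJ = 0.0182 J
Cleaving exposes two faces of area A, so total new surface = 2*A and gamma = W / (2*A)
gamma = 0.0182 / (2 * 0.0032)
gamma = 2.844 J/m^2

2.844


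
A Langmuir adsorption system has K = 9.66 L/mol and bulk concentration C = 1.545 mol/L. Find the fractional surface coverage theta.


Langmuir isotherm: theta = K*C / (1 + K*C)
K*C = 9.66 * 1.545 = 14.9247
theta = 14.9247 / (1 + 14.9247) = 14.9247 / 15.9247
theta = 0.9372

0.9372


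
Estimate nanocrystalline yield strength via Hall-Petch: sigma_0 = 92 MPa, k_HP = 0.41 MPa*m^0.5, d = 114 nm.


d = 114 nm = 1.14e-07 m
sqrt(d) = 0.0003376389
Hall-Petch contribution = k / sqrt(d) = 0.41 / 0.0003376389 = 1214.3 MPa
sigma = sigma_0 + k/sqrt(d) = 92 + 1214.3 = 1306.3 MPa

1306.3


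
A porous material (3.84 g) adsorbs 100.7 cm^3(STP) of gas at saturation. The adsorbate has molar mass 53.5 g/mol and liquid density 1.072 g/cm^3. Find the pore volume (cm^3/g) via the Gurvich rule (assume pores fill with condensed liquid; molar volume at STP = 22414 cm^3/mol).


Moles adsorbed n = V_ads / 22414 = 100.7 / 22414 = 4.492728e-03 mol
Liquid volume V_liq = n * M / rho_liq = 4.492728e-03 * 53.5 / 1.072 = 0.22422 cm^3
Specific pore volume V_pore = V_liq / m_sample = 0.22422 / 3.84
V_pore = 0.0584 cm^3/g

0.0584


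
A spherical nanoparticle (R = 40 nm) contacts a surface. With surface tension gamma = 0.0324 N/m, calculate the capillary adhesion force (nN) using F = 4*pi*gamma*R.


Convert radius: R = 40 nm = 4e-08 m
F = 4 * pi * gamma * R
F = 4 * pi * 0.0324 * 4e-08
F = 1.6286e-08 N = 16.286 nN

16.286


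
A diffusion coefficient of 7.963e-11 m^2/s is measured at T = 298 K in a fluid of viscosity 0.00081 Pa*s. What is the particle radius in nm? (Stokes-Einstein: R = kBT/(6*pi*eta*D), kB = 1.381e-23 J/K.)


Stokes-Einstein: R = kB*T / (6*pi*eta*D)
R = 1.381e-23 * 298 / (6 * pi * 0.00081 * 7.963e-11)
R = 3.38491e-09 m = 3.38 nm

3.38


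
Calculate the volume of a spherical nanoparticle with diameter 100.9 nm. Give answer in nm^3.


Radius r = 100.9/2 = 50.45 nm
Volume V = (4/3) * pi * r^3
V = (4/3) * pi * (50.45)^3
V = 537863.56 nm^3

537863.56


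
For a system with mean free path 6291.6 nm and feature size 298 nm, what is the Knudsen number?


Knudsen number Kn = lambda / L
Kn = 6291.6 / 298
Kn = 21.1128

21.1128


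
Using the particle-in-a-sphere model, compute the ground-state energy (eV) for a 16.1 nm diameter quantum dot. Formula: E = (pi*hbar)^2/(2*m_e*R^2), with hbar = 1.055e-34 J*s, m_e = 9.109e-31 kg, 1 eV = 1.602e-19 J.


Radius R = 16.1/2 = 8.05 nm = 8.05e-09 m
E = (pi * 1.055e-34)^2 / (2 * 9.109e-31 * (8.05e-09)^2)
E(J) = 9.30491e-22
E = E(J) / 1.602e-19 = 0.0058 eV

0.0058


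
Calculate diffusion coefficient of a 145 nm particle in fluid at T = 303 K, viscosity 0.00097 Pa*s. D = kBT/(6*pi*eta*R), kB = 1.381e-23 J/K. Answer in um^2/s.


Radius R = 145/2 = 72.5 nm = 7.25e-08 m
D = kB*T / (6*pi*eta*R)
D = 1.381e-23 * 303 / (6 * pi * 0.00097 * 7.25e-08)
D = 3.15664e-12 m^2/s = 3.157 um^2/s

3.157


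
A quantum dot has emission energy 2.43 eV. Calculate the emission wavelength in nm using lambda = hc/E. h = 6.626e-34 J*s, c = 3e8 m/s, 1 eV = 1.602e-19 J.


Convert energy: E = 2.43 eV = 2.43 * 1.602e-19 = 3.89286e-19 J
lambda = h*c / E = 6.626e-34 * 3e8 / 3.89286e-19
lambda = 5.10627e-07 m = 510.6 nm

510.6


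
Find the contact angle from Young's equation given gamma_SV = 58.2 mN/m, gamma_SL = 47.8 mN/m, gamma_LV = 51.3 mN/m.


cos(theta) = (gamma_SV - gamma_SL) / gamma_LV
cos(theta) = (58.2 - 47.8) / 51.3
cos(theta) = 0.202729
theta = arccos(0.202729) = 78.3 degrees

78.3


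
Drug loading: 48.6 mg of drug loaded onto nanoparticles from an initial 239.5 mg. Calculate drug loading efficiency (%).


Drug loading efficiency = (drug loaded / drug initial) * 100
DLE = 48.6 / 239.5 * 100
DLE = 0.2029 * 100
DLE = 20.29%

20.29


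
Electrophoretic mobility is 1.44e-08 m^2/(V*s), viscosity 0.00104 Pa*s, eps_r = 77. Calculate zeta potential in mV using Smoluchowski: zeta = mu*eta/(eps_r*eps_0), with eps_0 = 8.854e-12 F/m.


Smoluchowski equation: zeta = mu * eta / (eps_r * eps_0)
zeta = 1.44e-08 * 0.00104 / (77 * 8.854e-12)
zeta = 0.021967 V = 21.97 mV

21.97


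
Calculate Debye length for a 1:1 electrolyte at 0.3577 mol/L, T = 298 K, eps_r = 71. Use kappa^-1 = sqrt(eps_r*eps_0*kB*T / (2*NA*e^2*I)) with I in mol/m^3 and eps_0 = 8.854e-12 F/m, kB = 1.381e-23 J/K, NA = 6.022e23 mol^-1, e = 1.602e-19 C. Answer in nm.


Ionic strength I = 0.3577 * 1^2 * 1000 = 357.7 mol/m^3
kappa^-1 = sqrt(71 * 8.854e-12 * 1.381e-23 * 298 / (2 * 6.022e23 * (1.602e-19)^2 * 357.7))
kappa^-1 = 0.484 nm

0.484


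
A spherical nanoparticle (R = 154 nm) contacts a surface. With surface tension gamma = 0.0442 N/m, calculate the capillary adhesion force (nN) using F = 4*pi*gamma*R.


Convert radius: R = 154 nm = 1.54e-07 m
F = 4 * pi * gamma * R
F = 4 * pi * 0.0442 * 1.54e-07
F = 8.55368e-08 N = 85.5368 nN

85.5368


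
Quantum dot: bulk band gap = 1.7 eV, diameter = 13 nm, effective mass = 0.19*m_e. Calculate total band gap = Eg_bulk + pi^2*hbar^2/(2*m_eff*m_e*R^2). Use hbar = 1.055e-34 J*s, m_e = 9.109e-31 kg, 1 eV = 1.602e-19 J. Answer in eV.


Radius R = 13/2 nm = 6.5e-09 m
Confinement energy dE = pi^2 * hbar^2 / (2 * m_eff * m_e * R^2)
dE = pi^2 * (1.055e-34)^2 / (2 * 0.19 * 9.109e-31 * (6.5e-09)^2) J, divided by 1.602e-19 J/eV
dE = 0.0469 eV
Total band gap = E_g(bulk) + dE = 1.7 + 0.0469 = 1.7469 eV

1.7469


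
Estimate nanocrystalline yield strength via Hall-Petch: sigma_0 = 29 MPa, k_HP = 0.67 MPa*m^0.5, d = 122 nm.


d = 122 nm = 1.22e-07 m
sqrt(d) = 0.000349285
Hall-Petch contribution = k / sqrt(d) = 0.67 / 0.000349285 = 1918.2 MPa
sigma = sigma_0 + k/sqrt(d) = 29 + 1918.2 = 1947.2 MPa

1947.2


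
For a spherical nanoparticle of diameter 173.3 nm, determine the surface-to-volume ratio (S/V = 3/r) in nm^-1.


Radius r = 173.3/2 = 86.65 nm
S/V = 3 / r = 3 / 86.65
S/V = 0.0346 nm^-1

0.0346


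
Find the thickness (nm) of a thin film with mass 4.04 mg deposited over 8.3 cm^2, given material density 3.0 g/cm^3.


Convert: m = 4.04 mg = 4.0400e-06 kg, A = 8.3 cm^2 = 8.3000e-04 m^2, rho = 3.0 g/cm^3 = 3000 kg/m^3
t = m / (A * rho)
t = 4.0400e-06 / (8.3000e-04 * 3000)
t = 1.6225e-06 m = 1622.5 nm

1622.5


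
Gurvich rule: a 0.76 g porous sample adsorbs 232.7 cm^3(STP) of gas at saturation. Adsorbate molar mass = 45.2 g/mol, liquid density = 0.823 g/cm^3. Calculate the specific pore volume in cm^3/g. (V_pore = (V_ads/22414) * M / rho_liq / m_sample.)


Moles adsorbed n = V_ads / 22414 = 232.7 / 22414 = 1.038190e-02 mol
Liquid volume V_liq = n * M / rho_liq = 1.038190e-02 * 45.2 / 0.823 = 0.57018 cm^3
Specific pore volume V_pore = V_liq / m_sample = 0.57018 / 0.76
V_pore = 0.7502 cm^3/g

0.7502


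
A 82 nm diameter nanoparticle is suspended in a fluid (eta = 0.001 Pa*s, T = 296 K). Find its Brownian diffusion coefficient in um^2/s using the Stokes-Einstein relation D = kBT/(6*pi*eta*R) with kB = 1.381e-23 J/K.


Radius R = 82/2 = 41 nm = 4.1e-08 m
D = kB*T / (6*pi*eta*R)
D = 1.381e-23 * 296 / (6 * pi * 0.001 * 4.1e-08)
D = 5.28933e-12 m^2/s = 5.289 um^2/s

5.289


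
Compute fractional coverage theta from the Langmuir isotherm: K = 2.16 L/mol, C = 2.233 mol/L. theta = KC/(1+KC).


Langmuir isotherm: theta = K*C / (1 + K*C)
K*C = 2.16 * 2.233 = 4.82328
theta = 4.82328 / (1 + 4.82328) = 4.82328 / 5.82328
theta = 0.8283

0.8283


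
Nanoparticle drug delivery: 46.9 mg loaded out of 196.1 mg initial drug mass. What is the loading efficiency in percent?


Drug loading efficiency = (drug loaded / drug initial) * 100
DLE = 46.9 / 196.1 * 100
DLE = 0.2392 * 100
DLE = 23.92%

23.92


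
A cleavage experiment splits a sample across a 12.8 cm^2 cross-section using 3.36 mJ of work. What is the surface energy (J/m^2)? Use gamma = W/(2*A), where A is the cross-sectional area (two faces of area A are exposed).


Convert: A = 12.8 cm^2 = 0.00128 m^2, W = 3.36 mJ = 0.00336 J
Cleaving exposes two faces of area A, so total new surface = 2*A and gamma = W / (2*A)
gamma = 0.00336 / (2 * 0.00128)
gamma = 1.312 J/m^2

1.312


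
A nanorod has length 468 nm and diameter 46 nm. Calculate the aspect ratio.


Aspect ratio AR = length / diameter
AR = 468 / 46
AR = 10.17

10.17


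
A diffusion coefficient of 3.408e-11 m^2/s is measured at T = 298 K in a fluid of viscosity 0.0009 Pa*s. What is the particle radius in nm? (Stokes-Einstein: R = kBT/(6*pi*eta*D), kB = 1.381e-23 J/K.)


Stokes-Einstein: R = kB*T / (6*pi*eta*D)
R = 1.381e-23 * 298 / (6 * pi * 0.0009 * 3.408e-11)
R = 7.11814e-09 m = 7.12 nm

7.12


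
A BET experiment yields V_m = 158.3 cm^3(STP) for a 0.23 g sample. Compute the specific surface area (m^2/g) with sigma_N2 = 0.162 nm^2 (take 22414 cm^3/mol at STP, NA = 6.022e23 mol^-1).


Number of moles in monolayer = V_m / 22414 = 158.3 / 22414 = 0.00706255
Number of molecules = moles * NA = 0.00706255 * 6.022e23
SA = molecules * sigma / mass
SA = (158.3 / 22414) * 6.022e23 * 0.162e-18 / 0.23
SA = 2995.6 m^2/g

2995.6


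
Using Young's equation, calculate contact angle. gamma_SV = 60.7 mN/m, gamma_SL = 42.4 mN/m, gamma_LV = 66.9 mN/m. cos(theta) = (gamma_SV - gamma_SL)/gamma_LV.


cos(theta) = (gamma_SV - gamma_SL) / gamma_LV
cos(theta) = (60.7 - 42.4) / 66.9
cos(theta) = 0.273543
theta = arccos(0.273543) = 74.12 degrees

74.12


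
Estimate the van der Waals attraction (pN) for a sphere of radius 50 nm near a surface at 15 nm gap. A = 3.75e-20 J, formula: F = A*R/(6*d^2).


Convert to SI: R = 50 nm = 5e-08 m, d = 15 nm = 1.5e-08 m
F = A * R / (6 * d^2)
F = 3.75e-20 * 5e-08 / (6 * (1.5e-08)^2)
F = 1.38889e-12 N = 1.389 pN

1.389


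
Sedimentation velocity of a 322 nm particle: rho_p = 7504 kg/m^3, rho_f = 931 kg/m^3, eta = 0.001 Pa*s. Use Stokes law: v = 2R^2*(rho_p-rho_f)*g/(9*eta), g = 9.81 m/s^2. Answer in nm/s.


Radius R = 322/2 nm = 1.61e-07 m
Density difference = 7504 - 931 = 6573 kg/m^3
v = 2 * R^2 * (rho_p - rho_f) * g / (9 * eta)
v = 2 * (1.61e-07)^2 * 6573 * 9.81 / (9 * 0.001)
v = 3.71426e-07 m/s = 371.4256 nm/s

371.4256


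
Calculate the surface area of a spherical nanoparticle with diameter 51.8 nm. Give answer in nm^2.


Radius r = 51.8/2 = 25.9 nm
Surface area SA = 4 * pi * r^2
SA = 4 * pi * (25.9)^2
SA = 8429.65 nm^2

8429.65


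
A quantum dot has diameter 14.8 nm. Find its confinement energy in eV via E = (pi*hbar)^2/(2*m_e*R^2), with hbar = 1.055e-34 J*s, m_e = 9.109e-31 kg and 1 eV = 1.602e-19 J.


Radius R = 14.8/2 = 7.4 nm = 7.4e-09 m
E = (pi * 1.055e-34)^2 / (2 * 9.109e-31 * (7.4e-09)^2)
E(J) = 1.10113e-21
E = E(J) / 1.602e-19 = 0.0069 eV

0.0069


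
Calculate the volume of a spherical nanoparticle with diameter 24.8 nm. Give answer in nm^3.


Radius r = 24.8/2 = 12.4 nm
Volume V = (4/3) * pi * r^3
V = (4/3) * pi * (12.4)^3
V = 7986.45 nm^3

7986.45


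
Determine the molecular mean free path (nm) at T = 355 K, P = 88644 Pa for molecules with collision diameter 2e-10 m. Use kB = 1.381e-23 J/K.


Mean free path: lambda = kB*T / (sqrt(2) * pi * d^2 * P)
lambda = 1.381e-23 * 355 / (sqrt(2) * pi * (2e-10)^2 * 88644)
lambda = 3.11206e-07 m
lambda = 311.21 nm

311.21


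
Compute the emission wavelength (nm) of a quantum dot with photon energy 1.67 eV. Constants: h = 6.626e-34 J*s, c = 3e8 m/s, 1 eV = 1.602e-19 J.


Convert energy: E = 1.67 eV = 1.67 * 1.602e-19 = 2.67534e-19 J
lambda = h*c / E = 6.626e-34 * 3e8 / 2.67534e-19
lambda = 7.43008e-07 m = 743.0 nm

743.0


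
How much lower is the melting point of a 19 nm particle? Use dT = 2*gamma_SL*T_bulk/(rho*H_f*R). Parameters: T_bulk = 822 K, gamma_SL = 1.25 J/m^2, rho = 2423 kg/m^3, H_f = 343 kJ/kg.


Radius R = 19/2 = 9.5 nm = 9.5e-09 m
Convert H_f = 343 kJ/kg = 343000 J/kg
dT = 2 * gamma_SL * T_bulk / (rho * H_f * R)
dT = 2 * 1.25 * 822 / (2423 * 343000 * 9.5e-09)
dT = 260.3 K

260.3


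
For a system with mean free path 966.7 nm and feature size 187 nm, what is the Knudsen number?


Knudsen number Kn = lambda / L
Kn = 966.7 / 187
Kn = 5.1695

5.1695


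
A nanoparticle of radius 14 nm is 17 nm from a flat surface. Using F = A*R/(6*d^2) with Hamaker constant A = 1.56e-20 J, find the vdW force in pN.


Convert to SI: R = 14 nm = 1.4e-08 m, d = 17 nm = 1.7e-08 m
F = A * R / (6 * d^2)
F = 1.56e-20 * 1.4e-08 / (6 * (1.7e-08)^2)
F = 1.25952e-13 N = 0.126 pN

0.126


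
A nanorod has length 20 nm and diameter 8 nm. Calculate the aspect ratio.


Aspect ratio AR = length / diameter
AR = 20 / 8
AR = 2.5

2.5


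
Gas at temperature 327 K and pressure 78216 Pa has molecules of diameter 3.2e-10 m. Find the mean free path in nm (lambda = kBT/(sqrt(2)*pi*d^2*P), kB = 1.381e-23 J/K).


Mean free path: lambda = kB*T / (sqrt(2) * pi * d^2 * P)
lambda = 1.381e-23 * 327 / (sqrt(2) * pi * (3.2e-10)^2 * 78216)
lambda = 1.26906e-07 m
lambda = 126.91 nm

126.91


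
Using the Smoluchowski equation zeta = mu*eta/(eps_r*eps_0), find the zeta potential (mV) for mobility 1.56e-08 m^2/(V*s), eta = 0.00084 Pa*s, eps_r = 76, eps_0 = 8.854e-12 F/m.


Smoluchowski equation: zeta = mu * eta / (eps_r * eps_0)
zeta = 1.56e-08 * 0.00084 / (76 * 8.854e-12)
zeta = 0.019474 V = 19.47 mV

19.47


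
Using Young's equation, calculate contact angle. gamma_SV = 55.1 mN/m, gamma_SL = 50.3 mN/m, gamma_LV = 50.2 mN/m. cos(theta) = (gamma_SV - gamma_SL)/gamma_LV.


cos(theta) = (gamma_SV - gamma_SL) / gamma_LV
cos(theta) = (55.1 - 50.3) / 50.2
cos(theta) = 0.095618
theta = arccos(0.095618) = 84.51 degrees

84.51


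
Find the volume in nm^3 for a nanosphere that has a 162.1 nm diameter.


Radius r = 162.1/2 = 81.05 nm
Volume V = (4/3) * pi * r^3
V = (4/3) * pi * (81.05)^3
V = 2230219.8 nm^3

2230219.8


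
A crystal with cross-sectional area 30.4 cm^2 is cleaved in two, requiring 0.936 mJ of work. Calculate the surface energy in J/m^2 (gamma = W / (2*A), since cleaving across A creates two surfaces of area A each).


Convert: A = 30.4 cm^2 = 0.00304 m^2, W = 0.936 mJ = 0.000936 J
Cleaving exposes two faces of area A, so total new surface = 2*A and gamma = W / (2*A)
gamma = 0.000936 / (2 * 0.00304)
gamma = 0.154 J/m^2

0.154


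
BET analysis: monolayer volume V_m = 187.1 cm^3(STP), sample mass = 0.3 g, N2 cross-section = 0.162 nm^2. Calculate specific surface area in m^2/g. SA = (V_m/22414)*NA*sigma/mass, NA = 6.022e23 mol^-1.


Number of moles in monolayer = V_m / 22414 = 187.1 / 22414 = 0.00834746
Number of molecules = moles * NA = 0.00834746 * 6.022e23
SA = molecules * sigma / mass
SA = (187.1 / 22414) * 6.022e23 * 0.162e-18 / 0.3
SA = 2714.5 m^2/g

2714.5


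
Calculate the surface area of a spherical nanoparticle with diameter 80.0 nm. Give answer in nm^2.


Radius r = 80.0/2 = 40 nm
Surface area SA = 4 * pi * r^2
SA = 4 * pi * (40)^2
SA = 20106.19 nm^2

20106.19


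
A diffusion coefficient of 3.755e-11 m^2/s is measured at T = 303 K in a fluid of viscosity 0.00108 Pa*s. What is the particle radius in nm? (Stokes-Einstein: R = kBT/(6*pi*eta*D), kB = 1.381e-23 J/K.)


Stokes-Einstein: R = kB*T / (6*pi*eta*D)
R = 1.381e-23 * 303 / (6 * pi * 0.00108 * 3.755e-11)
R = 5.47396e-09 m = 5.47 nm

5.47


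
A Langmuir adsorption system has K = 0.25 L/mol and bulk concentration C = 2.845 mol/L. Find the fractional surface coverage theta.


Langmuir isotherm: theta = K*C / (1 + K*C)
K*C = 0.25 * 2.845 = 0.71125
theta = 0.71125 / (1 + 0.71125) = 0.71125 / 1.71125
theta = 0.4156

0.4156


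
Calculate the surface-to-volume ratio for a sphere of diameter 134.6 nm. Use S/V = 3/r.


Radius r = 134.6/2 = 67.3 nm
S/V = 3 / r = 3 / 67.3
S/V = 0.0446 nm^-1

0.0446


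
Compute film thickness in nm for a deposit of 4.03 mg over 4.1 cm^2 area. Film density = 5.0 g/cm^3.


Convert: m = 4.03 mg = 4.0300e-06 kg, A = 4.1 cm^2 = 4.1000e-04 m^2, rho = 5.0 g/cm^3 = 5000 kg/m^3
t = m / (A * rho)
t = 4.0300e-06 / (4.1000e-04 * 5000)
t = 1.9659e-06 m = 1965.9 nm

1965.9


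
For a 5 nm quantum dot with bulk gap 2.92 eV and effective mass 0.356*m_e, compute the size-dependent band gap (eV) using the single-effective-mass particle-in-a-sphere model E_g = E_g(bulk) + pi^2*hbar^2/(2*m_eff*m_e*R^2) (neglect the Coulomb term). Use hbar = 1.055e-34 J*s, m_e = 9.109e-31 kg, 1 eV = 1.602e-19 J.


Radius R = 5/2 nm = 2.5e-09 m
Confinement energy dE = pi^2 * hbar^2 / (2 * m_eff * m_e * R^2)
dE = pi^2 * (1.055e-34)^2 / (2 * 0.356 * 9.109e-31 * (2.5e-09)^2) J, divided by 1.602e-19 J/eV
dE = 0.1692 eV
Total band gap = E_g(bulk) + dE = 2.92 + 0.1692 = 3.0892 eV

3.0892
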